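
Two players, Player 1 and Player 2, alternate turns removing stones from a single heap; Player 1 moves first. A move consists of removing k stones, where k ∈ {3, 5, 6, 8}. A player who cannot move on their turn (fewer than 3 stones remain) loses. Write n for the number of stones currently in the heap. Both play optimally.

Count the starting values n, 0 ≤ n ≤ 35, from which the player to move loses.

12

Compute win/loss labels from the base case upward. A position with no move is L. Any other position is W if it can reach an L in one move, else L.
n=0: no move → L
n=1: no move → L
n=2: no move → L
n=3: can move to 0, which is L ⇒ W
n=4: can move to 1, which is L ⇒ W
n=5: can move to 2, which is L ⇒ W
n=6: can move to 1, which is L ⇒ W
n=7: can move to 2, which is L ⇒ W
n=8: can move to 2, which is L ⇒ W
n=9: can move to 1, which is L ⇒ W
n=10: can move to 2, which is L ⇒ W
n=11: moves to 8(W), 6(W), 5(W), 3(W); every one is W ⇒ L
n=12: moves to 9(W), 7(W), 6(W), 4(W); every one is W ⇒ L
n=13: moves to 10(W), 8(W), 7(W), 5(W); every one is W ⇒ L
n=14: can move to 11, which is L ⇒ W
n=15: can move to 12, which is L ⇒ W
n=16: can move to 13, which is L ⇒ W
n=17: can move to 12, which is L ⇒ W
n=18: can move to 13, which is L ⇒ W
n=19: can move to 13, which is L ⇒ W
n=20: can move to 12, which is L ⇒ W
n=21: can move to 13, which is L ⇒ W
n=22: moves to 19(W), 17(W), 16(W), 14(W); every one is W ⇒ L
n=23: moves to 20(W), 18(W), 17(W), 15(W); every one is W ⇒ L
n=24: moves to 21(W), 19(W), 18(W), 16(W); every one is W ⇒ L
n=25: can move to 22, which is L ⇒ W
n=26: can move to 23, which is L ⇒ W
n=27: can move to 24, which is L ⇒ W
n=28: can move to 23, which is L ⇒ W
n=29: can move to 24, which is L ⇒ W
n=30: can move to 24, which is L ⇒ W
n=31: can move to 23, which is L ⇒ W
n=32: can move to 24, which is L ⇒ W
n=33: moves to 30(W), 28(W), 27(W), 25(W); every one is W ⇒ L
n=34: moves to 31(W), 29(W), 28(W), 26(W); every one is W ⇒ L
n=35: moves to 32(W), 30(W), 29(W), 27(W); every one is W ⇒ L
L entries with 0 ≤ n ≤ 35: n = 0, 1, 2, 11, 12, 13, 22, 23, 24, 33, 34, 35; that makes 12.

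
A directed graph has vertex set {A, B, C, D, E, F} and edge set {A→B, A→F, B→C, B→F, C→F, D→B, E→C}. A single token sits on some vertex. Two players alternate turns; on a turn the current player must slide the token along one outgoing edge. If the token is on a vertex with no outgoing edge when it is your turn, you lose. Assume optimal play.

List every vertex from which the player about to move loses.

Positions with no move are L. A position that does have a move is losing for the player to move precisely when every available move leads to a winning position for the opponent. Fill in the labels:
Every edge goes from a vertex to one that appears earlier in the order F, C, E, B, D, A, so processing vertices in that order labels each vertex after all of its successors.
F: no outgoing edge → L
C: can move to F, which is L ⇒ W
E: the only move is to C(W), a W ⇒ L
B: can move to F, which is L ⇒ W
D: the only move is to B(W), a W ⇒ L
A: can move to F, which is L ⇒ W
Reading off the rows marked L gives the requested list; there are 3 such vertices.

D, E, F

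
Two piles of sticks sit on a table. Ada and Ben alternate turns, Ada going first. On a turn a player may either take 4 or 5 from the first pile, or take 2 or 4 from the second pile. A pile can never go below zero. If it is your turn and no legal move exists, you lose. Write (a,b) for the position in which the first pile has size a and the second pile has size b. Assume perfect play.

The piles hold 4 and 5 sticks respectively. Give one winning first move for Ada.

Move to (4,3).

Compute win/loss labels from the base case upward. A position with no move is L. Any other position is W if it can reach an L in one move, else L.
No move ever increases a pile, so every position that can arise here has a ≤ 4 and b ≤ 5; it is enough to label the cells with 0 ≤ a ≤ 4 and 0 ≤ b ≤ 5.
Every move lowers a or b (never raises either), so fill the grid row by row in increasing a, and left to right within a row: each cell's successors are then already labelled.
      b=0  b=1  b=2  b=3  b=4  b=5
a=0:    L    L    W    W    W    W
a=1:    L    L    W    W    W    W
a=2:    L    L    W    W    W    W
a=3:    L    L    W    W    W    W
a=4:    W    W    L    L    W    W
Cells with no legal move (terminal, hence L): (0,0), (0,1), (1,0), (1,1), (2,0), (2,1), (3,0), (3,1).
The remaining L cells, each justified by listing all of its moves:
(4,2): moves to (0,2)(W), (4,0)(W); every one is W ⇒ L
(4,3): moves to (0,3)(W), (4,1)(W); every one is W ⇒ L
Every other cell has at least one move into one of the L cells above, so it is W.
From (4,5), the L positions reachable in one move are: (4,3).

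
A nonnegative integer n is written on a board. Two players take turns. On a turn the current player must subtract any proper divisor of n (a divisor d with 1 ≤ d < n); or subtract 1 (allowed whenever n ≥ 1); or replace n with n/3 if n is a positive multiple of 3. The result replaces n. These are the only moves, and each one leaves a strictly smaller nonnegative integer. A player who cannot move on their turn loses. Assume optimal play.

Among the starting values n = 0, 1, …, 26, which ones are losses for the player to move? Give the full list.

Label each position W (a win for the player to move) or L (a loss). A position with no legal move is L; any other position is W exactly when some move reaches an L, and L when every move reaches a W.
n=0: no move → L
n=1: can move to 0, which is L ⇒ W
n=2: the only move is to 1(W), a W ⇒ L
n=3: can move to 2, which is L ⇒ W
n=4: can move to 2, which is L ⇒ W
n=5: the only move is to 4(W), a W ⇒ L
n=6: can move to 2, which is L ⇒ W
n=7: the only move is to 6(W), a W ⇒ L
n=8: can move to 7, which is L ⇒ W
n=9: moves to 3(W), 6(W), 8(W); every one is W ⇒ L
n=10: can move to 5, which is L ⇒ W
n=11: the only move is to 10(W), a W ⇒ L
n=12: can move to 9, which is L ⇒ W
n=13: the only move is to 12(W), a W ⇒ L
n=14: can move to 7, which is L ⇒ W
n=15: can move to 5, which is L ⇒ W
n=16: moves to 8(W), 12(W), 14(W), 15(W); every one is W ⇒ L
n=17: can move to 16, which is L ⇒ W
n=18: can move to 9, which is L ⇒ W
n=19: the only move is to 18(W), a W ⇒ L
n=20: can move to 16, which is L ⇒ W
n=21: can move to 7, which is L ⇒ W
n=22: can move to 11, which is L ⇒ W
n=23: the only move is to 22(W), a W ⇒ L
n=24: can move to 16, which is L ⇒ W
n=25: moves to 20(W), 24(W); every one is W ⇒ L
n=26: can move to 13, which is L ⇒ W
Reading off the rows marked L gives the requested list; there are 11 such values of n.

0, 2, 5, 7, 9, 11, 13, 16, 19, 23, 25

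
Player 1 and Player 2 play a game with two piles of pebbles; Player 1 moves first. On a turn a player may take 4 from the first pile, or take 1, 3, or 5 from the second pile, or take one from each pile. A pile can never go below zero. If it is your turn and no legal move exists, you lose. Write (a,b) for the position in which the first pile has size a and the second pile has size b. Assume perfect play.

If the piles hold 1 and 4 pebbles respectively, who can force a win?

Player 2 wins.

Positions with no move are L. A position that does have a move is losing for the player to move precisely when every available move leads to a winning position for the opponent. Fill in the labels:
No move ever increases a pile, so every position that can arise here has a ≤ 1 and b ≤ 4; it is enough to label the cells with 0 ≤ a ≤ 1 and 0 ≤ b ≤ 4.
Every move lowers a or b (never raises either), so fill the grid row by row in increasing a, and left to right within a row: each cell's successors are then already labelled.
      b=0  b=1  b=2  b=3  b=4
a=0:    L    W    L    W    L
a=1:    L    W    L    W    L
Cells with no legal move (terminal, hence L): (0,0), (1,0).
The remaining L cells, each justified by listing all of its moves:
(0,2): →(0,1)(W) only, which is W, so L
(0,4): →(0,3)(W), (0,1)(W) — all W, so L
(1,2): →(1,1)(W), (0,1)(W) — all W, so L
(1,4): →(1,3)(W), (1,1)(W), (0,3)(W) — all W, so L
Every other cell has at least one move into one of the L cells above, so it is W.
The starting position (1,4) is L: whatever Player 1 does, the opponent receives a W position.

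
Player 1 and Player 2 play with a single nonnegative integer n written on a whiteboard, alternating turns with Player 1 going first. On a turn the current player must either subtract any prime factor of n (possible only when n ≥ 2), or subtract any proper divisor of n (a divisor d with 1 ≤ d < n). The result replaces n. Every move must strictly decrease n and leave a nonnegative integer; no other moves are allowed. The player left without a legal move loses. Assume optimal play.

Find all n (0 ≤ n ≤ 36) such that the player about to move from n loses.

0, 1, 4, 9, 14, 20, 26, 32, 35

Build the W/L table. Terminal = L. A non-terminal position is W if it has a move to some L; otherwise it is L.
n=0: no move → L
n=1: no move → L
n=2: reaches L-position 0 → W
n=3: reaches L-position 0 → W
n=4: only reaches 2(W), 3(W), all W → L
n=5: reaches L-position 0 → W
n=6: reaches L-position 4 → W
n=7: reaches L-position 0 → W
n=8: reaches L-position 4 → W
n=9: only reaches 6(W), 8(W), all W → L
n=10: reaches L-position 9 → W
n=11: reaches L-position 0 → W
n=12: reaches L-position 9 → W
n=13: reaches L-position 0 → W
n=14: only reaches 7(W), 12(W), 13(W), all W → L
n=15: reaches L-position 14 → W
n=16: reaches L-position 14 → W
n=17: reaches L-position 0 → W
n=18: reaches L-position 9 → W
n=19: reaches L-position 0 → W
n=20: only reaches 10(W), 15(W), 16(W), 18(W), 19(W), all W → L
n=21: reaches L-position 14 → W
n=22: reaches L-position 20 → W
n=23: reaches L-position 0 → W
n=24: reaches L-position 20 → W
n=25: reaches L-position 20 → W
n=26: only reaches 13(W), 24(W), 25(W), all W → L
n=27: reaches L-position 26 → W
n=28: reaches L-position 14 → W
n=29: reaches L-position 0 → W
n=30: reaches L-position 20 → W
n=31: reaches L-position 0 → W
n=32: only reaches 16(W), 24(W), 28(W), 30(W), 31(W), all W → L
n=33: reaches L-position 32 → W
n=34: reaches L-position 32 → W
n=35: only reaches 28(W), 30(W), 34(W), all W → L
n=36: reaches L-position 32 → W
Reading off the rows marked L gives the requested list; there are 9 such values of n.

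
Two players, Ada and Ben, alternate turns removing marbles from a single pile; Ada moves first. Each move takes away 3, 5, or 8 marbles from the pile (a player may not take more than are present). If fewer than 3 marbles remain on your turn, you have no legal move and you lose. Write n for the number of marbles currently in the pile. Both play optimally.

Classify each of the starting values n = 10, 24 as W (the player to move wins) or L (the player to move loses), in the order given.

10: W, 24: L

Work bottom-up. With no move the player to move loses. Otherwise the position is W if at least one move leads to an L position for the opponent, and L if every move leads to a W.
n=0: no move → L
n=1: no move → L
n=2: no move → L
n=3: W (go to 0, an L position)
n=4: W (go to 1, an L position)
n=5: W (go to 2, an L position)
n=6: W (go to 1, an L position)
n=7: W (go to 2, an L position)
n=8: W (go to 0, an L position)
n=9: W (go to 1, an L position)
n=10: W (go to 2, an L position)
n=11: L (options 8(W), 6(W), 3(W) are all W)
n=12: L (options 9(W), 7(W), 4(W) are all W)
n=13: L (options 10(W), 8(W), 5(W) are all W)
n=14: W (go to 11, an L position)
n=15: W (go to 12, an L position)
n=16: W (go to 13, an L position)
n=17: W (go to 12, an L position)
n=18: W (go to 13, an L position)
n=19: W (go to 11, an L position)
n=20: W (go to 12, an L position)
n=21: W (go to 13, an L position)
n=22: L (options 19(W), 17(W), 14(W) are all W)
n=23: L (options 20(W), 18(W), 15(W) are all W)
n=24: L (options 21(W), 19(W), 16(W) are all W)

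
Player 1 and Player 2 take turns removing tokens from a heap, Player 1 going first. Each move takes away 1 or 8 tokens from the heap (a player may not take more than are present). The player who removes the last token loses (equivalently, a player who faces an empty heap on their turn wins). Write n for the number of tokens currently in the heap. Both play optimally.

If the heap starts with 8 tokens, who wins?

Player 1 wins.

Build the W/L table. Terminal = W. A non-terminal position is W if it has a move to some L; otherwise it is L.
n=0: no move; the opponent has just taken the last token and therefore loses → W
n=1: the only move is to 0(W), a W ⇒ L
n=2: can move to 1, which is L ⇒ W
n=3: the only move is to 2(W), a W ⇒ L
n=4: can move to 3, which is L ⇒ W
n=5: the only move is to 4(W), a W ⇒ L
n=6: can move to 5, which is L ⇒ W
n=7: the only move is to 6(W), a W ⇒ L
n=8: can move to 7, which is L ⇒ W
The starting position 8 is W: Player 1 should remove 1, leaving 7, handing over an L position.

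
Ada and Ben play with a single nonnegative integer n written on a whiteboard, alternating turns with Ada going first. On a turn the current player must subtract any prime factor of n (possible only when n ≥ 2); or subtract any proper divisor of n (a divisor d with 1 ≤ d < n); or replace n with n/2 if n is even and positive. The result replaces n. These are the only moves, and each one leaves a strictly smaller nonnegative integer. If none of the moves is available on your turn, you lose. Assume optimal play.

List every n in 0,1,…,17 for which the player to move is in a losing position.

0, 1, 4, 9, 14

Build the W/L table. Terminal = L. A non-terminal position is W if it has a move to some L; otherwise it is L.
n=0: no move → L
n=1: no move → L
n=2: W (go to 0, an L position)
n=3: W (go to 0, an L position)
n=4: L (options 2(W), 3(W) are all W)
n=5: W (go to 0, an L position)
n=6: W (go to 4, an L position)
n=7: W (go to 0, an L position)
n=8: W (go to 4, an L position)
n=9: L (options 6(W), 8(W) are all W)
n=10: W (go to 9, an L position)
n=11: W (go to 0, an L position)
n=12: W (go to 9, an L position)
n=13: W (go to 0, an L position)
n=14: L (options 7(W), 12(W), 13(W) are all W)
n=15: W (go to 14, an L position)
n=16: W (go to 14, an L position)
n=17: W (go to 0, an L position)
Reading off the rows marked L gives the requested list; there are 5 such values of n.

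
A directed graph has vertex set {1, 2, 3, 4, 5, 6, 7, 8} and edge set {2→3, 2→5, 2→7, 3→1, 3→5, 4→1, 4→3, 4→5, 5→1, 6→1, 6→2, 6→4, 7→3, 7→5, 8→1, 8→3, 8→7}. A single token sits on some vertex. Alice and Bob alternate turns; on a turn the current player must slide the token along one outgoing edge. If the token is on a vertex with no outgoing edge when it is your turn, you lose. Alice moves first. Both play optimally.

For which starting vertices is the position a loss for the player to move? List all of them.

1, 7

Label each position W (a win for the player to move) or L (a loss). A position with no legal move is L; any other position is W exactly when some move reaches an L, and L when every move reaches a W.
Every edge goes from a vertex to one that appears earlier in the order 1, 5, 3, 4, 7, 2, 6, 8, so processing vertices in that order labels each vertex after all of its successors.
1: no outgoing edge → L
5: reaches L-position 1 → W
3: reaches L-position 1 → W
4: reaches L-position 1 → W
7: only reaches 3(W), 5(W), all W → L
2: reaches L-position 7 → W
6: reaches L-position 1 → W
8: reaches L-position 7 → W
Reading off the rows marked L gives the requested list; there are 2 such vertices.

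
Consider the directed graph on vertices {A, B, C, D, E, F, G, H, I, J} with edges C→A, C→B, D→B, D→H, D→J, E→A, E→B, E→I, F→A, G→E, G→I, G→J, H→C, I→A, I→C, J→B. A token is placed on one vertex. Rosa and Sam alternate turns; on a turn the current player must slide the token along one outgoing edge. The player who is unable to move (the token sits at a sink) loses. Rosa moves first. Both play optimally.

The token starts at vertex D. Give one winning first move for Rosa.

Move to H.

Compute win/loss labels from the base case upward. A position with no move is L. Any other position is W if it can reach an L in one move, else L.
Every edge goes from a vertex to one that appears earlier in the order B, A, C, I, E, J, G, H, F, D, so processing vertices in that order labels each vertex after all of its successors.
B: no outgoing edge → L
A: no outgoing edge → L
C: reaches L-position A → W
I: reaches L-position A → W
E: reaches L-position A → W
J: reaches L-position B → W
G: only reaches J(W), E(W), I(W), all W → L
H: only reaches C(W), which is W → L
F: reaches L-position A → W
D: reaches L-position H → W
From D, the L positions reachable in one move are: H, B. Any move reaching one of these is winning.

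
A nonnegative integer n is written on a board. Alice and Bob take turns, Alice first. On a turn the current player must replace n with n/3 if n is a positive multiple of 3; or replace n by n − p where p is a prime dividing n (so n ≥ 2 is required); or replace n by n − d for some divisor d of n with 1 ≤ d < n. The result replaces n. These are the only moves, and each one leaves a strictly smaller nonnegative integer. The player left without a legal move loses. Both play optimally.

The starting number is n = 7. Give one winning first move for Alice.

Positions with no move are L. A position that does have a move is losing for the player to move precisely when every available move leads to a winning position for the opponent. Fill in the labels:
n=0: no move → L
n=1: no move → L
n=2: W (go to 0, an L position)
n=3: W (go to 0, an L position)
n=4: L (options 2(W), 3(W) are all W)
n=5: W (go to 0, an L position)
n=6: W (go to 4, an L position)
n=7: W (go to 0, an L position)
From 7, the L positions reachable in one move are: 0.

Move to 0.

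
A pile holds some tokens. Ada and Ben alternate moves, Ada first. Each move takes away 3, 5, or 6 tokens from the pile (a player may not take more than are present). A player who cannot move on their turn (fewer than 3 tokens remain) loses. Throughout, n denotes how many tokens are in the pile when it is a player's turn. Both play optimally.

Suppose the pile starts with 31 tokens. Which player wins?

Ada wins.

Positions with no move are L. A position that does have a move is losing for the player to move precisely when every available move leads to a winning position for the opponent. Fill in the labels:
n=0: no move → L
n=1: no move → L
n=2: no move → L
n=3: W (go to 0, an L position)
n=4: W (go to 1, an L position)
n=5: W (go to 2, an L position)
n=6: W (go to 1, an L position)
n=7: W (go to 2, an L position)
n=8: W (go to 2, an L position)
n=9: L (options 6(W), 4(W), 3(W) are all W)
n=10: L (options 7(W), 5(W), 4(W) are all W)
n=11: L (options 8(W), 6(W), 5(W) are all W)
n=12: W (go to 9, an L position)
n=13: W (go to 10, an L position)
n=14: W (go to 11, an L position)
n=15: W (go to 10, an L position)
n=16: W (go to 11, an L position)
n=17: W (go to 11, an L position)
n=18: L (options 15(W), 13(W), 12(W) are all W)
n=19: L (options 16(W), 14(W), 13(W) are all W)
n=20: L (options 17(W), 15(W), 14(W) are all W)
n=21: W (go to 18, an L position)
n=22: W (go to 19, an L position)
n=23: W (go to 20, an L position)
n=24: W (go to 19, an L position)
n=25: W (go to 20, an L position)
n=26: W (go to 20, an L position)
n=27: L (options 24(W), 22(W), 21(W) are all W)
n=28: L (options 25(W), 23(W), 22(W) are all W)
n=29: L (options 26(W), 24(W), 23(W) are all W)
n=30: W (go to 27, an L position)
n=31: W (go to 28, an L position)
From 31 Ada can remove 3, leaving 28, reaching an L position.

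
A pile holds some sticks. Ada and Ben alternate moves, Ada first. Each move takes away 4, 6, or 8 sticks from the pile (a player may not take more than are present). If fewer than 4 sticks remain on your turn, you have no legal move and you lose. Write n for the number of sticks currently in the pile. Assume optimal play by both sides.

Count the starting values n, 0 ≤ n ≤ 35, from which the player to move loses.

Build the W/L table. Terminal = L. A non-terminal position is W if it has a move to some L; otherwise it is L.
n=0: no move → L
n=1: no move → L
n=2: no move → L
n=3: no move → L
n=4: reaches L-position 0 → W
n=5: reaches L-position 1 → W
n=6: reaches L-position 2 → W
n=7: reaches L-position 3 → W
n=8: reaches L-position 2 → W
n=9: reaches L-position 3 → W
n=10: reaches L-position 2 → W
n=11: reaches L-position 3 → W
n=12: only reaches 8(W), 6(W), 4(W), all W → L
n=13: only reaches 9(W), 7(W), 5(W), all W → L
n=14: only reaches 10(W), 8(W), 6(W), all W → L
n=15: only reaches 11(W), 9(W), 7(W), all W → L
n=16: reaches L-position 12 → W
n=17: reaches L-position 13 → W
n=18: reaches L-position 14 → W
n=19: reaches L-position 15 → W
n=20: reaches L-position 14 → W
n=21: reaches L-position 15 → W
n=22: reaches L-position 14 → W
n=23: reaches L-position 15 → W
n=24: only reaches 20(W), 18(W), 16(W), all W → L
n=25: only reaches 21(W), 19(W), 17(W), all W → L
n=26: only reaches 22(W), 20(W), 18(W), all W → L
n=27: only reaches 23(W), 21(W), 19(W), all W → L
n=28: reaches L-position 24 → W
n=29: reaches L-position 25 → W
n=30: reaches L-position 26 → W
n=31: reaches L-position 27 → W
n=32: reaches L-position 26 → W
n=33: reaches L-position 27 → W
n=34: reaches L-position 26 → W
n=35: reaches L-position 27 → W
L entries with 0 ≤ n ≤ 35: n = 0, 1, 2, 3, 12, 13, 14, 15, 24, 25, 26, 27; that makes 12.

12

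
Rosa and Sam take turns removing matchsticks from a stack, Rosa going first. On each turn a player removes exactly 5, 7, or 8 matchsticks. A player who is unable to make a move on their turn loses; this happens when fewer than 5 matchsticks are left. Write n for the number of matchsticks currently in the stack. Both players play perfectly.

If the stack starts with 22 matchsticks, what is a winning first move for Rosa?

Remove 5, leaving 17.

Positions with no move are L. A position that does have a move is losing for the player to move precisely when every available move leads to a winning position for the opponent. Fill in the labels:
n=0: no move → L
n=1: no move → L
n=2: no move → L
n=3: no move → L
n=4: no move → L
n=5: can move to 0, which is L ⇒ W
n=6: can move to 1, which is L ⇒ W
n=7: can move to 2, which is L ⇒ W
n=8: can move to 3, which is L ⇒ W
n=9: can move to 4, which is L ⇒ W
n=10: can move to 3, which is L ⇒ W
n=11: can move to 4, which is L ⇒ W
n=12: can move to 4, which is L ⇒ W
n=13: moves to 8(W), 6(W), 5(W); every one is W ⇒ L
n=14: moves to 9(W), 7(W), 6(W); every one is W ⇒ L
n=15: moves to 10(W), 8(W), 7(W); every one is W ⇒ L
n=16: moves to 11(W), 9(W), 8(W); every one is W ⇒ L
n=17: moves to 12(W), 10(W), 9(W); every one is W ⇒ L
n=18: can move to 13, which is L ⇒ W
n=19: can move to 14, which is L ⇒ W
n=20: can move to 15, which is L ⇒ W
n=21: can move to 16, which is L ⇒ W
n=22: can move to 17, which is L ⇒ W
From 22, the L positions reachable in one move are: 17, 15, 14. Any move reaching one of these is winning.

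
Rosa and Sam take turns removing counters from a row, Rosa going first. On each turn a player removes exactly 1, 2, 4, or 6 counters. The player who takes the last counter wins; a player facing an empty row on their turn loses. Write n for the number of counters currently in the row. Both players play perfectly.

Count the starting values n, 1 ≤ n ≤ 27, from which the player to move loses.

7

Compute win/loss labels from the base case upward. A position with no move is L. Any other position is W if it can reach an L in one move, else L.
n=0: no move → L
n=1: can move to 0, which is L ⇒ W
n=2: can move to 0, which is L ⇒ W
n=3: moves to 2(W), 1(W); every one is W ⇒ L
n=4: can move to 3, which is L ⇒ W
n=5: can move to 3, which is L ⇒ W
n=6: can move to 0, which is L ⇒ W
n=7: can move to 3, which is L ⇒ W
n=8: moves to 7(W), 6(W), 4(W), 2(W); every one is W ⇒ L
n=9: can move to 8, which is L ⇒ W
n=10: can move to 8, which is L ⇒ W
n=11: moves to 10(W), 9(W), 7(W), 5(W); every one is W ⇒ L
n=12: can move to 11, which is L ⇒ W
n=13: can move to 11, which is L ⇒ W
n=14: can move to 8, which is L ⇒ W
n=15: can move to 11, which is L ⇒ W
n=16: moves to 15(W), 14(W), 12(W), 10(W); every one is W ⇒ L
n=17: can move to 16, which is L ⇒ W
n=18: can move to 16, which is L ⇒ W
n=19: moves to 18(W), 17(W), 15(W), 13(W); every one is W ⇒ L
n=20: can move to 19, which is L ⇒ W
n=21: can move to 19, which is L ⇒ W
n=22: can move to 16, which is L ⇒ W
n=23: can move to 19, which is L ⇒ W
n=24: moves to 23(W), 22(W), 20(W), 18(W); every one is W ⇒ L
n=25: can move to 24, which is L ⇒ W
n=26: can move to 24, which is L ⇒ W
n=27: moves to 26(W), 25(W), 23(W), 21(W); every one is W ⇒ L
L entries with 1 ≤ n ≤ 27 (n=0 is outside the asked range and is not counted): n = 3, 8, 11, 16, 19, 24, 27; that makes 7.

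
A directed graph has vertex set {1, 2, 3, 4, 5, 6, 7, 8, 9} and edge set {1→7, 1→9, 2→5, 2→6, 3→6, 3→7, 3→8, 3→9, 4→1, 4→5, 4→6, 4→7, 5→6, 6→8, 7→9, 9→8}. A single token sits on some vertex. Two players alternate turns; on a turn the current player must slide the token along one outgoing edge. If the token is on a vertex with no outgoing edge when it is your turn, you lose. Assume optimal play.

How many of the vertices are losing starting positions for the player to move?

3

Build the W/L table. Terminal = L. A non-terminal position is W if it has a move to some L; otherwise it is L.
Every edge goes from a vertex to one that appears earlier in the order 8, 6, 9, 7, 1, 3, 5, 2, 4, so processing vertices in that order labels each vertex after all of its successors.
8: no outgoing edge → L
6: can move to 8, which is L ⇒ W
9: can move to 8, which is L ⇒ W
7: the only move is to 9(W), a W ⇒ L
1: can move to 7, which is L ⇒ W
3: can move to 7, which is L ⇒ W
5: the only move is to 6(W), a W ⇒ L
2: can move to 5, which is L ⇒ W
4: can move to 5, which is L ⇒ W
The L vertices are 5, 7, 8; that is 3 in all.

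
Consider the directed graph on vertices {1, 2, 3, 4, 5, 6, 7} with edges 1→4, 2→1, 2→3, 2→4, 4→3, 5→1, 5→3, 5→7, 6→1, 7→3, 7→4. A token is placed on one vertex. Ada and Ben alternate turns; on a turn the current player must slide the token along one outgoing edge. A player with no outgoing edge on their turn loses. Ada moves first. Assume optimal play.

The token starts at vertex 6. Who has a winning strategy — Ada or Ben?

Ada wins.

Use the standard recursion: the mover loses at a terminal position; elsewhere, the mover wins exactly when some move hands the opponent an L position.
Every edge goes from a vertex to one that appears earlier in the order 3, 4, 7, 1, 6, 5, 2, so processing vertices in that order labels each vertex after all of its successors.
3: no outgoing edge → L
4: →3(L), so W
7: →3(L), so W
1: →4(W) only, which is W, so L
6: →1(L), so W
5: →1(L), so W
2: →1(L), so W
From 6 Ada can move to 1, reaching an L position.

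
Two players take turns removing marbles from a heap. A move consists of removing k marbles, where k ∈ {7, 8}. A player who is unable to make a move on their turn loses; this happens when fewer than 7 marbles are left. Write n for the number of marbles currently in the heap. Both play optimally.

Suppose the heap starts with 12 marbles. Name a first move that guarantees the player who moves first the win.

Label each position W (a win for the player to move) or L (a loss). A position with no legal move is L; any other position is W exactly when some move reaches an L, and L when every move reaches a W.
n=0: no move → L
n=1: no move → L
n=2: no move → L
n=3: no move → L
n=4: no move → L
n=5: no move → L
n=6: no move → L
n=7: reaches L-position 0 → W
n=8: reaches L-position 1 → W
n=9: reaches L-position 2 → W
n=10: reaches L-position 3 → W
n=11: reaches L-position 4 → W
n=12: reaches L-position 5 → W
From 12, the L positions reachable in one move are: 5, 4. Any move reaching one of these is winning.

Remove 7, leaving 5.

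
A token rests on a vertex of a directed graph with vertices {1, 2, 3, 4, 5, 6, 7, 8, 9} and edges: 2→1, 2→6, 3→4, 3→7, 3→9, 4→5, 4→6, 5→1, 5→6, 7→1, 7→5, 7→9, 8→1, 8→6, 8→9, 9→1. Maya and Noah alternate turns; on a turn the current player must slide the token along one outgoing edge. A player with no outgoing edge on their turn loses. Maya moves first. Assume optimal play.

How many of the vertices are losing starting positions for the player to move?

3

Positions with no move are L. A position that does have a move is losing for the player to move precisely when every available move leads to a winning position for the opponent. Fill in the labels:
Every edge goes from a vertex to one that appears earlier in the order 1, 6, 2, 5, 4, 9, 8, 7, 3, so processing vertices in that order labels each vertex after all of its successors.
1: no outgoing edge → L
6: no outgoing edge → L
2: W (go to 6, an L position)
5: W (go to 6, an L position)
4: W (go to 6, an L position)
9: W (go to 1, an L position)
8: W (go to 6, an L position)
7: W (go to 1, an L position)
3: L (options 7(W), 9(W), 4(W) are all W)
The L vertices are 1, 3, 6; that is 3 in all.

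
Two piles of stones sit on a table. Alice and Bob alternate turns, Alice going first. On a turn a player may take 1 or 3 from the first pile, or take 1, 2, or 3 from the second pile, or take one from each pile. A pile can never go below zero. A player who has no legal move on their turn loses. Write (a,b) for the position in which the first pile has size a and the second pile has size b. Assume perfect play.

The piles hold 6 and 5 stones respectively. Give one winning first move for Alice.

Move to (6,4).

Build the W/L table. Terminal = L. A non-terminal position is W if it has a move to some L; otherwise it is L.
No move ever increases a pile, so every position that can arise here has a ≤ 6 and b ≤ 5; it is enough to label the cells with 0 ≤ a ≤ 6 and 0 ≤ b ≤ 5.
Every move lowers a or b (never raises either), so fill the grid row by row in increasing a, and left to right within a row: each cell's successors are then already labelled.
      b=0  b=1  b=2  b=3  b=4  b=5
a=0:    L    W    W    W    L    W
a=1:    W    W    L    W    W    W
a=2:    L    W    W    W    L    W
a=3:    W    W    L    W    W    W
a=4:    L    W    W    W    L    W
a=5:    W    W    L    W    W    W
a=6:    L    W    W    W    L    W
Cells with no legal move (terminal, hence L): (0,0).
The remaining L cells, each justified by listing all of its moves:
(0,4): →(0,3)(W), (0,2)(W), (0,1)(W) — all W, so L
(1,2): →(0,2)(W), (1,1)(W), (1,0)(W), (0,1)(W) — all W, so L
(2,0): →(1,0)(W) only, which is W, so L
(2,4): →(1,4)(W), (2,3)(W), (2,2)(W), (2,1)(W), (1,3)(W) — all W, so L
(3,2): →(2,2)(W), (0,2)(W), (3,1)(W), (3,0)(W), (2,1)(W) — all W, so L
(4,0): →(3,0)(W), (1,0)(W) — all W, so L
(4,4): →(3,4)(W), (1,4)(W), (4,3)(W), (4,2)(W), (4,1)(W), (3,3)(W) — all W, so L
(5,2): →(4,2)(W), (2,2)(W), (5,1)(W), (5,0)(W), (4,1)(W) — all W, so L
(6,0): →(5,0)(W), (3,0)(W) — all W, so L
(6,4): →(5,4)(W), (3,4)(W), (6,3)(W), (6,2)(W), (6,1)(W), (5,3)(W) — all W, so L
Every other cell has at least one move into one of the L cells above, so it is W.
From (6,5), the L positions reachable in one move are: (6,4).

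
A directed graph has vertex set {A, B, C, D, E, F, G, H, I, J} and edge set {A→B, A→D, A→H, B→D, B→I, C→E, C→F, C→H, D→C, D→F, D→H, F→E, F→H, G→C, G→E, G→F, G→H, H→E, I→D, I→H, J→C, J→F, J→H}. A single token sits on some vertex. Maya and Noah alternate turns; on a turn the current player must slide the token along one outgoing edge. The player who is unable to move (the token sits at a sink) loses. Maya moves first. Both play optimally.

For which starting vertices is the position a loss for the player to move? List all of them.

D, E, J

Work bottom-up. With no move the player to move loses. Otherwise the position is W if at least one move leads to an L position for the opponent, and L if every move leads to a W.
Every edge goes from a vertex to one that appears earlier in the order E, H, F, C, G, D, J, I, B, A, so processing vertices in that order labels each vertex after all of its successors.
E: no outgoing edge → L
H: can move to E, which is L ⇒ W
F: can move to E, which is L ⇒ W
C: can move to E, which is L ⇒ W
G: can move to E, which is L ⇒ W
D: moves to C(W), F(W), H(W); every one is W ⇒ L
J: moves to C(W), F(W), H(W); every one is W ⇒ L
I: can move to D, which is L ⇒ W
B: can move to D, which is L ⇒ W
A: can move to D, which is L ⇒ W
The losing starting vertices are exactly the entries labelled L in this table (3 of them).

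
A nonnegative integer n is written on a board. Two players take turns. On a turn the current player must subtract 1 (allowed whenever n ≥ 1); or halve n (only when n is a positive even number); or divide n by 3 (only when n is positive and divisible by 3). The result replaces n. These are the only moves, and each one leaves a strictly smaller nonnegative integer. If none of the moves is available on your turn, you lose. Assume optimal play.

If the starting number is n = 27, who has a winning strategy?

The first player wins.

Label each position W (a win for the player to move) or L (a loss). A position with no legal move is L; any other position is W exactly when some move reaches an L, and L when every move reaches a W.
n=0: no move → L
n=1: reaches L-position 0 → W
n=2: only reaches 1(W), which is W → L
n=3: reaches L-position 2 → W
n=4: reaches L-position 2 → W
n=5: only reaches 4(W), which is W → L
n=6: reaches L-position 2 → W
n=7: only reaches 6(W), which is W → L
n=8: reaches L-position 7 → W
n=9: only reaches 3(W), 8(W), all W → L
n=10: reaches L-position 5 → W
n=11: only reaches 10(W), which is W → L
n=12: reaches L-position 11 → W
n=13: only reaches 12(W), which is W → L
n=14: reaches L-position 7 → W
n=15: reaches L-position 5 → W
n=16: only reaches 8(W), 15(W), all W → L
n=17: reaches L-position 16 → W
n=18: reaches L-position 9 → W
n=19: only reaches 18(W), which is W → L
n=20: reaches L-position 19 → W
n=21: reaches L-position 7 → W
n=22: reaches L-position 11 → W
n=23: only reaches 22(W), which is W → L
n=24: reaches L-position 23 → W
n=25: only reaches 24(W), which is W → L
n=26: reaches L-position 13 → W
n=27: reaches L-position 9 → W
The starting position 27 is W: the player to move should move to 9, handing over an L position.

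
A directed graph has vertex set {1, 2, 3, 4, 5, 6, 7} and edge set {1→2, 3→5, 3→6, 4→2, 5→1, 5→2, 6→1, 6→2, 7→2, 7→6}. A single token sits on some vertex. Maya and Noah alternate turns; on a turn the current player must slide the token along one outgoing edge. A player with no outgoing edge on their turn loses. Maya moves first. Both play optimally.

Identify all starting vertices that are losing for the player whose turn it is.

2, 3

Classify positions by backward induction: terminal positions (no move available) are L. From any other position, the mover wins iff some move reaches an L.
Every edge goes from a vertex to one that appears earlier in the order 2, 1, 6, 7, 4, 5, 3, so processing vertices in that order labels each vertex after all of its successors.
2: no outgoing edge → L
1: reaches L-position 2 → W
6: reaches L-position 2 → W
7: reaches L-position 2 → W
4: reaches L-position 2 → W
5: reaches L-position 2 → W
3: only reaches 5(W), 6(W), all W → L
The losing starting vertices are exactly the entries labelled L in this table (2 of them).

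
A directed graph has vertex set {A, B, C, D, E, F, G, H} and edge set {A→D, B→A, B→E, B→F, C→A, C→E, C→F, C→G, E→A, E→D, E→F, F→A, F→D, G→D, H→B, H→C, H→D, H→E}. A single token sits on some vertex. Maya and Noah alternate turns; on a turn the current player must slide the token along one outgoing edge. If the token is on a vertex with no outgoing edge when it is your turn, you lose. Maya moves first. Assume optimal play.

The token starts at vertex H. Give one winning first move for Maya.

Positions with no move are L. A position that does have a move is losing for the player to move precisely when every available move leads to a winning position for the opponent. Fill in the labels:
Every edge goes from a vertex to one that appears earlier in the order D, A, F, E, G, B, C, H, so processing vertices in that order labels each vertex after all of its successors.
D: no outgoing edge → L
A: reaches L-position D → W
F: reaches L-position D → W
E: reaches L-position D → W
G: reaches L-position D → W
B: only reaches E(W), F(W), A(W), all W → L
C: only reaches G(W), E(W), F(W), A(W), all W → L
H: reaches L-position C → W
From H, the L positions reachable in one move are: C, B, D. Any move reaching one of these is winning.

Move to C.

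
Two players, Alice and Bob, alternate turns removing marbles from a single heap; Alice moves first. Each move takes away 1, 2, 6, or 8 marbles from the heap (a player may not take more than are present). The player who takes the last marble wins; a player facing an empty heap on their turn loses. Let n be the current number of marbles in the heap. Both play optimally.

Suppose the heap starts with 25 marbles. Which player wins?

Classify positions by backward induction: terminal positions (no move available) are L. From any other position, the mover wins iff some move reaches an L.
n=0: no move → L
n=1: can move to 0, which is L ⇒ W
n=2: can move to 0, which is L ⇒ W
n=3: moves to 2(W), 1(W); every one is W ⇒ L
n=4: can move to 3, which is L ⇒ W
n=5: can move to 3, which is L ⇒ W
n=6: can move to 0, which is L ⇒ W
n=7: moves to 6(W), 5(W), 1(W); every one is W ⇒ L
n=8: can move to 7, which is L ⇒ W
n=9: can move to 7, which is L ⇒ W
n=10: moves to 9(W), 8(W), 4(W), 2(W); every one is W ⇒ L
n=11: can move to 10, which is L ⇒ W
n=12: can move to 10, which is L ⇒ W
n=13: can move to 7, which is L ⇒ W
n=14: moves to 13(W), 12(W), 8(W), 6(W); every one is W ⇒ L
n=15: can move to 14, which is L ⇒ W
n=16: can move to 14, which is L ⇒ W
n=17: moves to 16(W), 15(W), 11(W), 9(W); every one is W ⇒ L
n=18: can move to 17, which is L ⇒ W
n=19: can move to 17, which is L ⇒ W
n=20: can move to 14, which is L ⇒ W
n=21: moves to 20(W), 19(W), 15(W), 13(W); every one is W ⇒ L
n=22: can move to 21, which is L ⇒ W
n=23: can move to 21, which is L ⇒ W
n=24: moves to 23(W), 22(W), 18(W), 16(W); every one is W ⇒ L
n=25: can move to 24, which is L ⇒ W
From 25 Alice can remove 1, leaving 24, reaching an L position.

Alice wins.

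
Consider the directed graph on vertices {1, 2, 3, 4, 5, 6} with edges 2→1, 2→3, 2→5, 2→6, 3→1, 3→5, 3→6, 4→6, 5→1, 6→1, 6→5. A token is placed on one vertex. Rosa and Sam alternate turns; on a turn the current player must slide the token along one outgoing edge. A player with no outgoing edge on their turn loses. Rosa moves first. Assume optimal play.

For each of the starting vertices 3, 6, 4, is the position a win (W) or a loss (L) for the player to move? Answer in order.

Work bottom-up. With no move the player to move loses. Otherwise the position is W if at least one move leads to an L position for the opponent, and L if every move leads to a W.
Every edge goes from a vertex to one that appears earlier in the order 1, 5, 6, 3, 2, 4, so processing vertices in that order labels each vertex after all of its successors.
1: no outgoing edge → L
5: can move to 1, which is L ⇒ W
6: can move to 1, which is L ⇒ W
3: can move to 1, which is L ⇒ W
2: can move to 1, which is L ⇒ W
4: the only move is to 6(W), a W ⇒ L

3: W, 6: W, 4: L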